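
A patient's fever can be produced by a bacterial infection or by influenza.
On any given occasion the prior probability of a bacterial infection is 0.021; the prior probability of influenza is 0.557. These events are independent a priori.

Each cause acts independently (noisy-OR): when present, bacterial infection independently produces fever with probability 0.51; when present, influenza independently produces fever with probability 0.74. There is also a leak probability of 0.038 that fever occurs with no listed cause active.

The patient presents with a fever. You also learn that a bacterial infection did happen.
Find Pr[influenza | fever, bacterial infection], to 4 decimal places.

Pr[influenza | fever, bacterial infection] ≈ 0.6761

Under noisy-OR, P(fever | causes) = 1 − (1−0.038)·∏(1−qᵢ) over the active causes.
For the numerator, keep only influenza=true terms: 0.877441×0.557 = 0.488735
Denominator P(fever | bacterial infection): 0.52862×0.443 + 0.877441×0.557 = 0.722914
P(influenza | fever, bacterial infection) = 0.488735/0.722914 ≈ 0.6761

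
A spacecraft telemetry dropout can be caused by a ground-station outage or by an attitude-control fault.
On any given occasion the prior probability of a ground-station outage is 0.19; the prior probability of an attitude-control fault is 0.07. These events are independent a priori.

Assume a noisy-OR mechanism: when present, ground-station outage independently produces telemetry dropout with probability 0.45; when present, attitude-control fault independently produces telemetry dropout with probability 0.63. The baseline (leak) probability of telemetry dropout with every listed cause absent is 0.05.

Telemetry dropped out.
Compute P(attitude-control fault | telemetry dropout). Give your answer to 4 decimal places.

P(attitude-control fault | telemetry dropout) ≈ 0.2802

Under noisy-OR, P(telemetry dropout | causes) = 1 − (1−0.05)·∏(1−qᵢ) over the active causes.
Numerator (weight on configurations with attitude-control fault): 0.036770 + 0.010729 = 0.047499
Normalizer over all consistent configurations: 0.05×0.81×0.93 + 0.6485×0.81×0.07 + 0.4775×0.19×0.93 + 0.806675×0.19×0.07 = 0.169538
Posterior = 0.047499 / 0.169538 ≈ 0.2802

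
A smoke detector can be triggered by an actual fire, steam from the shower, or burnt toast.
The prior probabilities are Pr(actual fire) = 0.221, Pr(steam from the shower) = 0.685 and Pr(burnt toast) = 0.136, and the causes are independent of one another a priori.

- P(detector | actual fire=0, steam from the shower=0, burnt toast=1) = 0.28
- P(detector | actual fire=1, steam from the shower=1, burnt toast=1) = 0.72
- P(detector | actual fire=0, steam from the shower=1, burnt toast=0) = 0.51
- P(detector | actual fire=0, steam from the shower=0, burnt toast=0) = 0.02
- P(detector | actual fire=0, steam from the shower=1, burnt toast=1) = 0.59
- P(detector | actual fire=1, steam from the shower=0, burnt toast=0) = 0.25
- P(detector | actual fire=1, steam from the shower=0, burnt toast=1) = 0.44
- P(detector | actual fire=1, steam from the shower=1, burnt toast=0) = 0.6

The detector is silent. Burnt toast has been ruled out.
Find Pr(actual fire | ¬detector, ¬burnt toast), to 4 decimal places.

P(¬detector | ¬burnt toast) = 0.98·0.779·0.315 + 0.49·0.779·0.685 + 0.75·0.221·0.315 + 0.4·0.221·0.685 = 0.240477 + 0.261471 + 0.052211 + 0.060554 = 0.614713
The actual fire-present share is 0.052211 + 0.060554 = 0.112765.
P(actual fire | ¬detector, ¬burnt toast) = 0.112765 / 0.614713 ≈ 0.1834

Pr(actual fire | ¬detector, ¬burnt toast) ≈ 0.1834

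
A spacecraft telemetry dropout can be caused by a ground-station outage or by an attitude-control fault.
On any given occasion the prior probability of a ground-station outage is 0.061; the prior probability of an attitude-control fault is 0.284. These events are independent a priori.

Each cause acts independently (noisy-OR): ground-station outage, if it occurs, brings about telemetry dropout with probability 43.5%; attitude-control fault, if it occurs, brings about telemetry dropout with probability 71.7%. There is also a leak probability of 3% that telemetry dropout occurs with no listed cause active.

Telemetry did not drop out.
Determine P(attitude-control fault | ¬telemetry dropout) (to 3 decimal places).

Under noisy-OR, P(telemetry dropout | causes) = 1 − (1−0.03)·∏(1−qᵢ) over the active causes.
Enumerate the 4 (ground-station outage, attitude-control fault) configurations and weight by the priors:
  P(¬telemetry dropout) = 0.97*0.939*0.716 + 0.27451*0.939*0.284 + 0.54805*0.061*0.716 + 0.155098*0.061*0.284
        = 0.652154 + 0.073205 + 0.023937 + 0.002687 = 0.751983
Keeping only the attitude-control fault-present terms gives 0.075892, so
  P(attitude-control fault | ¬telemetry dropout) = 0.075892 / 0.751983 ≈ 0.101

P(attitude-control fault | ¬telemetry dropout) ≈ 0.101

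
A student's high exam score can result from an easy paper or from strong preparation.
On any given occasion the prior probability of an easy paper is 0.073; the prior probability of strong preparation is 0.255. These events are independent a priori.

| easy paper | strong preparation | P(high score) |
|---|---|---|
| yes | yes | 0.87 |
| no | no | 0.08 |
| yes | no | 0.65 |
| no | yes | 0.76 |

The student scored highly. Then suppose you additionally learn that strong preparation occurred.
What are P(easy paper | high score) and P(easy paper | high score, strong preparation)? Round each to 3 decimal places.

P(easy paper | high score) ≈ 0.180; P(easy paper | high score, strong preparation) ≈ 0.083

P(high score) = 0.08·0.927·0.745 + 0.76·0.927·0.255 + 0.65·0.073·0.745 + 0.87·0.073·0.255 = 0.055249 + 0.179653 + 0.035350 + 0.016195 = 0.286447
The easy paper-present share is 0.035350 + 0.016195 = 0.051545.
So P(easy paper | high score) = 0.051545/0.286447 ≈ 0.180.

With the extra evidence:
P(high score | strong preparation) = 0.76*0.927 + 0.87*0.073 = 0.704520 + 0.063510 = 0.768030
The easy paper-present share is 0.87*0.073 = 0.063510.
Hence the posterior is 0.063510/0.768030 ≈ 0.083.
— strong preparation explains away the evidence for easy paper.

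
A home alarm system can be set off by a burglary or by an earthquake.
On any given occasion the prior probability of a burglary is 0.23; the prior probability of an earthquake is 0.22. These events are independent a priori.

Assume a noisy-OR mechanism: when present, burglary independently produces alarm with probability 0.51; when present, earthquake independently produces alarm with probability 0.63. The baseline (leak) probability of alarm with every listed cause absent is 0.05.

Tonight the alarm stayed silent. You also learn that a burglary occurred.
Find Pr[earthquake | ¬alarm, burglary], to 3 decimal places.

Pr[earthquake | ¬alarm, burglary] ≈ 0.094

Under noisy-OR, P(alarm | causes) = 1 − (1−0.05)·∏(1−qᵢ) over the active causes.
P(¬alarm | burglary) = 0.4655·0.78 + 0.172235·0.22 = 0.363090 + 0.037892 = 0.400982
The earthquake-present share is 0.172235·0.22 = 0.037892.
Hence the posterior is 0.037892/0.400982 ≈ 0.094.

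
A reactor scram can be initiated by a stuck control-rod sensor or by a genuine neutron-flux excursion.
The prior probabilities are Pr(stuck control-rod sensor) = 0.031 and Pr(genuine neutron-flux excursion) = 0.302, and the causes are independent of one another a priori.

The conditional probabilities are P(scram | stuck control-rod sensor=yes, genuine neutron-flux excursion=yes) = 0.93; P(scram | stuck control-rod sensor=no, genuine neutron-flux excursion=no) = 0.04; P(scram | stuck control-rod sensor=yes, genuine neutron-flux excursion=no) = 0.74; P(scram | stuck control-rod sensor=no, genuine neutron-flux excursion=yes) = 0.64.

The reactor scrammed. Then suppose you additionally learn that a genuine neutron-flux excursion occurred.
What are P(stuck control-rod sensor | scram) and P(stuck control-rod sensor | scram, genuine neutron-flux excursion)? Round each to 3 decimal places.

P(scram) = 0.04×0.969×0.698 + 0.64×0.969×0.302 + 0.74×0.031×0.698 + 0.93×0.031×0.302 = 0.027054 + 0.187288 + 0.016012 + 0.008707 = 0.239061
Restricting to configurations with stuck control-rod sensor present: 0.016012 + 0.008707 = 0.024719.
P(stuck control-rod sensor | scram) = 0.024719 / 0.239061 ≈ 0.103

Now condition on the additional information:
P(scram | genuine neutron-flux excursion) = 0.64*0.969 + 0.93*0.031 = 0.620160 + 0.028830 = 0.648990
Restricting to configurations with stuck control-rod sensor present: 0.93*0.031 = 0.028830.
So P(stuck control-rod sensor | scram, genuine neutron-flux excursion) = 0.028830/0.648990 ≈ 0.044.
Conditioning on genuine neutron-flux excursion lowers the posterior on stuck control-rod sensor: the classic explaining-away effect in a common-effect structure.

P(stuck control-rod sensor | scram) ≈ 0.103; P(stuck control-rod sensor | scram, genuine neutron-flux excursion) ≈ 0.044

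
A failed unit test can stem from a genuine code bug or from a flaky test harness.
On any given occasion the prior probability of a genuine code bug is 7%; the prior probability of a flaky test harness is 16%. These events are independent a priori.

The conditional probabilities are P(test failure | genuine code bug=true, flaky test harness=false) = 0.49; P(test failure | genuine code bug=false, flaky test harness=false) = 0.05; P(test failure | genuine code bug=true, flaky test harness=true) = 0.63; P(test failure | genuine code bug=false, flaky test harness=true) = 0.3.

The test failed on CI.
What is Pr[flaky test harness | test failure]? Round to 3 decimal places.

Pr[flaky test harness | test failure] ≈ 0.432

Weight on flaky test harness=true, given the evidence: 0.044640 + 0.007056 = 0.051696
Normalizer over all consistent configurations: 0.05×0.93×0.84 + 0.3×0.93×0.16 + 0.49×0.07×0.84 + 0.63×0.07×0.16 = 0.119568
Posterior = 0.051696 / 0.119568 ≈ 0.432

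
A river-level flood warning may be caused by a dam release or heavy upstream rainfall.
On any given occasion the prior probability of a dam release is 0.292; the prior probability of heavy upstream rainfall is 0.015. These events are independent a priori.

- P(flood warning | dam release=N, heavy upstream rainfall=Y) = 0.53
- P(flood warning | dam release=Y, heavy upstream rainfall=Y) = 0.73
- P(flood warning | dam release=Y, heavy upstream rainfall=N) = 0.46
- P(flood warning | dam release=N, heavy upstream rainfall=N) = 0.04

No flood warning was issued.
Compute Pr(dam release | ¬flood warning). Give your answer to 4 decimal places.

Pr(dam release | ¬flood warning) ≈ 0.1883

Enumerate the 4 (dam release, heavy upstream rainfall) configurations and weight by the priors:
  P(¬flood warning) = 0.96*0.708*0.985 + 0.47*0.708*0.015 + 0.54*0.292*0.985 + 0.27*0.292*0.015
        = 0.669485 + 0.004991 + 0.155315 + 0.001183 = 0.830974
The terms with dam release present sum to 0.156498, so
  P(dam release | ¬flood warning) = 0.156498 / 0.830974 ≈ 0.1883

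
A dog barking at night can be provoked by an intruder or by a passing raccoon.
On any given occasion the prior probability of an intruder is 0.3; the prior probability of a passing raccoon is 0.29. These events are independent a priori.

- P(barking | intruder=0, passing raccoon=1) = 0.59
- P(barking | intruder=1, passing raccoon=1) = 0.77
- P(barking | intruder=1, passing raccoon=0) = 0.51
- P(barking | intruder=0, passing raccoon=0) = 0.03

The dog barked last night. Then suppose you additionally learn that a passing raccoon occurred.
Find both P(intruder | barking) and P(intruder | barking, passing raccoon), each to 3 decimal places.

P(barking) = 0.03·0.7·0.71 + 0.59·0.7·0.29 + 0.51·0.3·0.71 + 0.77·0.3·0.29 = 0.014910 + 0.119770 + 0.108630 + 0.066990 = 0.310300
Of this, 0.175620 comes from 0.108630 + 0.066990 (the intruder=true cases).
So P(intruder | barking) = 0.175620/0.310300 ≈ 0.566.

With the extra evidence:
For the numerator, keep only intruder=true terms: 0.77*0.3 = 0.231000
Normalizer over all consistent configurations: 0.59*0.7 + 0.77*0.3 = 0.644000
Posterior = 0.231000 / 0.644000 ≈ 0.359
— passing raccoon explains away the evidence for intruder.

P(intruder | barking) ≈ 0.566; P(intruder | barking, passing raccoon) ≈ 0.359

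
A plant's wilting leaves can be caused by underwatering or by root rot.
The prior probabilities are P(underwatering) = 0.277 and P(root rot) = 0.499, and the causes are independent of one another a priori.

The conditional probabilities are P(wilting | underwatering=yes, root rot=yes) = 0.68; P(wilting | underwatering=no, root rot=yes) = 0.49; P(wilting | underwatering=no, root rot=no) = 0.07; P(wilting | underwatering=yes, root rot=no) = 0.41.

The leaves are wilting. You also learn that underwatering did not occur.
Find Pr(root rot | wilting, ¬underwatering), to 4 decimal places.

Pr(root rot | wilting, ¬underwatering) ≈ 0.8746

P(wilting | ¬underwatering) = 0.07×0.501 + 0.49×0.499 = 0.035070 + 0.244510 = 0.279580
Restricting to configurations with root rot present: 0.49×0.499 = 0.244510.
P(root rot | wilting, ¬underwatering) = 0.244510 / 0.279580 ≈ 0.8746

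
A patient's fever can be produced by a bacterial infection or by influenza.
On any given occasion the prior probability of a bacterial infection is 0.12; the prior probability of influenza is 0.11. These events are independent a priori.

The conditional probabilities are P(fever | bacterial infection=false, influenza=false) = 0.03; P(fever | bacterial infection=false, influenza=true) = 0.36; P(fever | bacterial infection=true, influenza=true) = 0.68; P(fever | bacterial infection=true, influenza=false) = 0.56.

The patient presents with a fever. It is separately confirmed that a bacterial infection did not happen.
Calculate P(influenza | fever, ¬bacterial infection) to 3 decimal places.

Sum P(fever|·) weighted by the priors over both values of influenza:
  P(fever | ¬bacterial infection) = 0.03·0.89 + 0.36·0.11
        = 0.026700 + 0.039600 = 0.066300
Configurations with influenza contribute 0.039600, so
  P(influenza | fever, ¬bacterial infection) = 0.039600 / 0.066300 ≈ 0.597

P(influenza | fever, ¬bacterial infection) ≈ 0.597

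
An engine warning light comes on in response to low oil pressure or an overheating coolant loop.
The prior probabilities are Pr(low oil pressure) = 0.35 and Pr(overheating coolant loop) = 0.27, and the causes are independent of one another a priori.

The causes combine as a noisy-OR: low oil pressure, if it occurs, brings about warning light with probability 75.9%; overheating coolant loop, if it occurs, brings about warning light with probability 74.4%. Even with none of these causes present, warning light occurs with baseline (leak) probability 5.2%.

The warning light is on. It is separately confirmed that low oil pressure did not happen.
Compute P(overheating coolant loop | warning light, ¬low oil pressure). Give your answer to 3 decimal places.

P(overheating coolant loop | warning light, ¬low oil pressure) ≈ 0.843

Under noisy-OR, P(warning light | causes) = 1 − (1−0.052)·∏(1−qᵢ) over the active causes.
P(warning light | ¬low oil pressure) = 0.052*0.73 + 0.757312*0.27 = 0.037960 + 0.204474 = 0.242434
The overheating coolant loop-present share is 0.757312*0.27 = 0.204474.
P(overheating coolant loop | warning light, ¬low oil pressure) = 0.204474 / 0.242434 ≈ 0.843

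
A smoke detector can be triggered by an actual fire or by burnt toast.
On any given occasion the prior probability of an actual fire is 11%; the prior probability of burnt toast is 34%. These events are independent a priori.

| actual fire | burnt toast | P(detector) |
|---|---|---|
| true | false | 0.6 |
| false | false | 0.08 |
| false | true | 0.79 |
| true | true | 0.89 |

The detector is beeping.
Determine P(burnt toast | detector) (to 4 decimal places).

P(burnt toast | detector) ≈ 0.7505

P(detector) = 0.08·0.89·0.66 + 0.79·0.89·0.34 + 0.6·0.11·0.66 + 0.89·0.11·0.34 = 0.046992 + 0.239054 + 0.043560 + 0.033286 = 0.362892
The burnt toast-present share is 0.239054 + 0.033286 = 0.272340.
So P(burnt toast | detector) = 0.272340/0.362892 ≈ 0.7505.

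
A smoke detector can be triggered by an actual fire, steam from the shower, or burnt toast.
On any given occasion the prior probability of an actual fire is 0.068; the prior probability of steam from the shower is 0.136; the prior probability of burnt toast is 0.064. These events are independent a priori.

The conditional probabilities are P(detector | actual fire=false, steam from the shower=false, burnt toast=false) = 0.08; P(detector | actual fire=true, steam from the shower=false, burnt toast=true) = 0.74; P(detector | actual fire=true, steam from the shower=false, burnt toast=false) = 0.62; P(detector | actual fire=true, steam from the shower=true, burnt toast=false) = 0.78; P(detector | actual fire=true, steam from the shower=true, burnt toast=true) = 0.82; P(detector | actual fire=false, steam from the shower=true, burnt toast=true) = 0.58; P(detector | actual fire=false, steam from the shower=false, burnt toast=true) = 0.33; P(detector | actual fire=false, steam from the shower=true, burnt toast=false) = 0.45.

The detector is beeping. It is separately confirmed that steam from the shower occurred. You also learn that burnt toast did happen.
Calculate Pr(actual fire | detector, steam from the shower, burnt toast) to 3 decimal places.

For the numerator, keep only actual fire=true terms: 0.82·0.068 = 0.055760
Normalizer over all consistent configurations: 0.58·0.932 + 0.82·0.068 = 0.596320
P(actual fire | detector, steam from the shower, burnt toast) = 0.055760/0.596320 ≈ 0.094

Pr(actual fire | detector, steam from the shower, burnt toast) ≈ 0.094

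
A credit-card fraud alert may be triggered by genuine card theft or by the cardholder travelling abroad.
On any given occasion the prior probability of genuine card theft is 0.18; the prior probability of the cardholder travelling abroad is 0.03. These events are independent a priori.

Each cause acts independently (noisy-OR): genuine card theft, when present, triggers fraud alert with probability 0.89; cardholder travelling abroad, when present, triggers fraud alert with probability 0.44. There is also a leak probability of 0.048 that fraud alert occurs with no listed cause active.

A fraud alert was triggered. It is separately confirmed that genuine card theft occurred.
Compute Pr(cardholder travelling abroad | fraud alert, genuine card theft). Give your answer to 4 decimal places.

Under noisy-OR, P(fraud alert | causes) = 1 − (1−0.048)·∏(1−qᵢ) over the active causes.
For the numerator, keep only cardholder travelling abroad=true terms: 0.941357×0.03 = 0.028241
Denominator P(fraud alert | genuine card theft): 0.89528×0.97 + 0.941357×0.03 = 0.896663
P(cardholder travelling abroad | fraud alert, genuine card theft) = 0.028241/0.896663 ≈ 0.0315

Pr(cardholder travelling abroad | fraud alert, genuine card theft) ≈ 0.0315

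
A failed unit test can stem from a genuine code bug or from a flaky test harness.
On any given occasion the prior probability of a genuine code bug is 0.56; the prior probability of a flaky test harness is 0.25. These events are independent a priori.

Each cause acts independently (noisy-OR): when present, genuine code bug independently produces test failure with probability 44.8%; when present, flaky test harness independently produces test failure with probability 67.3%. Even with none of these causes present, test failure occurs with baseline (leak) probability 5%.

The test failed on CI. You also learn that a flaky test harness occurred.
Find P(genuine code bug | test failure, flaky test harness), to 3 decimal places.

Under noisy-OR, P(test failure | causes) = 1 − (1−0.05)·∏(1−qᵢ) over the active causes.
P(test failure | flaky test harness) = 0.68935*0.44 + 0.828521*0.56 = 0.303314 + 0.463972 = 0.767286
Of this, 0.463972 comes from 0.828521*0.56 (the genuine code bug=true cases).
P(genuine code bug | test failure, flaky test harness) = 0.463972 / 0.767286 ≈ 0.605

P(genuine code bug | test failure, flaky test harness) ≈ 0.605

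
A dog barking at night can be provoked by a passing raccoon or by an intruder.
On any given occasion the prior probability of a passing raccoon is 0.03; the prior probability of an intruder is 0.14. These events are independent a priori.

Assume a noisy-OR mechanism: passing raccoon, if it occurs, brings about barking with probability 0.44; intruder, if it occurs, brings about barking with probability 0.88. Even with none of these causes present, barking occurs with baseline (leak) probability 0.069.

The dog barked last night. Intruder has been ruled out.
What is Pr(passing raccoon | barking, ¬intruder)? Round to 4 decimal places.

Pr(passing raccoon | barking, ¬intruder) ≈ 0.1766

Under noisy-OR, P(barking | causes) = 1 − (1−0.069)·∏(1−qᵢ) over the active causes.
Weight on passing raccoon=true, given the evidence: 0.47864·0.03 = 0.014359
The normalizing constant is 0.069·0.97 + 0.47864·0.03 = 0.081289
P(passing raccoon | barking, ¬intruder) = 0.014359/0.081289 ≈ 0.1766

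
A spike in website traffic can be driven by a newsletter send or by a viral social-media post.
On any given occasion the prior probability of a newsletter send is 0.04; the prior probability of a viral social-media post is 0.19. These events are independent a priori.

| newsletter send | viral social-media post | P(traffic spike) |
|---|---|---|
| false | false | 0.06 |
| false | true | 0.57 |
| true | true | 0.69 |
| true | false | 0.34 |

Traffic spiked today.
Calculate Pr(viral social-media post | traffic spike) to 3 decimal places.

P(traffic spike) = 0.06·0.96·0.81 + 0.57·0.96·0.19 + 0.34·0.04·0.81 + 0.69·0.04·0.19 = 0.046656 + 0.103968 + 0.011016 + 0.005244 = 0.166884
Of this, 0.109212 comes from 0.103968 + 0.005244 (the viral social-media post=true cases).
So P(viral social-media post | traffic spike) = 0.109212/0.166884 ≈ 0.654.

Pr(viral social-media post | traffic spike) ≈ 0.654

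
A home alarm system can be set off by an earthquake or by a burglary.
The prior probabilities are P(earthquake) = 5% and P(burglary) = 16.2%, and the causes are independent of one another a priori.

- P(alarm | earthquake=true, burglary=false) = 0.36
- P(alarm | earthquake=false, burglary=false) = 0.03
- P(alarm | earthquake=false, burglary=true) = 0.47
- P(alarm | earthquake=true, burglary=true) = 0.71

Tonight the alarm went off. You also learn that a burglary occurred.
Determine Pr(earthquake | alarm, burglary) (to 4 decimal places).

Pr(earthquake | alarm, burglary) ≈ 0.0737

P(alarm | burglary) = 0.47×0.95 + 0.71×0.05 = 0.446500 + 0.035500 = 0.482000
Restricting to configurations with earthquake present: 0.71×0.05 = 0.035500.
P(earthquake | alarm, burglary) = 0.035500 / 0.482000 ≈ 0.0737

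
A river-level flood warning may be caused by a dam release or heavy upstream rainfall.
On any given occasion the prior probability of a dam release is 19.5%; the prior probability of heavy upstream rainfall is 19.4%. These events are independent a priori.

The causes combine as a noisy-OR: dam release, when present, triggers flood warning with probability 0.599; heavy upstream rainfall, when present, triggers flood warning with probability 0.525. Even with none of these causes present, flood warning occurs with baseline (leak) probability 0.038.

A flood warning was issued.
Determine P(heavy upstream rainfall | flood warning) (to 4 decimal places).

P(heavy upstream rainfall | flood warning) ≈ 0.4884

Under noisy-OR, P(flood warning | causes) = 1 − (1−0.038)·∏(1−qᵢ) over the active causes.
Numerator (weight on configurations with heavy upstream rainfall): 0.084808 + 0.030898 = 0.115706
The normalizing constant is 0.038·0.805·0.806 + 0.54305·0.805·0.194 + 0.614238·0.195·0.806 + 0.816763·0.195·0.194 = 0.236902
P(heavy upstream rainfall | flood warning) = 0.115706/0.236902 ≈ 0.4884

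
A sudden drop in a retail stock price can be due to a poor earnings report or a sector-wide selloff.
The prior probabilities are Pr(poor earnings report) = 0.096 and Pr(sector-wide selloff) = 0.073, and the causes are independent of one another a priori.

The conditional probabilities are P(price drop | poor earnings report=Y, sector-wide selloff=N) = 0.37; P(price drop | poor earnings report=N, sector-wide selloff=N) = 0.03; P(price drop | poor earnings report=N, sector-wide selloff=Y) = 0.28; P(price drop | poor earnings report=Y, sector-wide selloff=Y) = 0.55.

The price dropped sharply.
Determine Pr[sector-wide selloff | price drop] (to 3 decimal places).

Pr[sector-wide selloff | price drop] ≈ 0.278

By total probability over the 4 (poor earnings report, sector-wide selloff) configurations:
  P(price drop) = 0.03·0.904·0.927 + 0.28·0.904·0.073 + 0.37·0.096·0.927 + 0.55·0.096·0.073
        = 0.025140 + 0.018478 + 0.032927 + 0.003854 = 0.080399
Configurations with sector-wide selloff contribute 0.022332, so
  P(sector-wide selloff | price drop) = 0.022332 / 0.080399 ≈ 0.278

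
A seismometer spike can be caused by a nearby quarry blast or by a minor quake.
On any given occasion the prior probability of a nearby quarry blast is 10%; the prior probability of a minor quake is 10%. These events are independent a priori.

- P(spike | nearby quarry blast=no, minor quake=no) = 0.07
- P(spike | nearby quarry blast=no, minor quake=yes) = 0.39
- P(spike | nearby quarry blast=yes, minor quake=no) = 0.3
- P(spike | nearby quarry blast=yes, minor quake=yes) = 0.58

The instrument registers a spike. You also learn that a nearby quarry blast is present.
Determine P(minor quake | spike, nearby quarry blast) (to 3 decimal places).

P(minor quake | spike, nearby quarry blast) ≈ 0.177

P(spike | nearby quarry blast) = 0.3·0.9 + 0.58·0.1 = 0.270000 + 0.058000 = 0.328000
Restricting to configurations with minor quake present: 0.58·0.1 = 0.058000.
Hence the posterior is 0.058000/0.328000 ≈ 0.177.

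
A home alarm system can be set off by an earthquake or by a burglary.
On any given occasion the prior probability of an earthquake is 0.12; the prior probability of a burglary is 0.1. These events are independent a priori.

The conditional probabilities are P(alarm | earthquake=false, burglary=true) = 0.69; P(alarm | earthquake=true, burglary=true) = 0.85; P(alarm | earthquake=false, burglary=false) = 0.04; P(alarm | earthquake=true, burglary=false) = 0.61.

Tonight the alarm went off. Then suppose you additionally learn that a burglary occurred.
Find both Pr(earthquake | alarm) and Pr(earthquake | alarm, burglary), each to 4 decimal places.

P(alarm) = 0.04*0.88*0.9 + 0.69*0.88*0.1 + 0.61*0.12*0.9 + 0.85*0.12*0.1 = 0.031680 + 0.060720 + 0.065880 + 0.010200 = 0.168480
Of this, 0.076080 comes from 0.065880 + 0.010200 (the earthquake=true cases).
So P(earthquake | alarm) = 0.076080/0.168480 ≈ 0.4516.

Now also conditioning on burglary=true:
For the numerator, keep only earthquake=true terms: 0.85×0.12 = 0.102000
Normalizer over all consistent configurations: 0.69×0.88 + 0.85×0.12 = 0.709200
Posterior = 0.102000 / 0.709200 ≈ 0.1438

Pr(earthquake | alarm) ≈ 0.4516; Pr(earthquake | alarm, burglary) ≈ 0.1438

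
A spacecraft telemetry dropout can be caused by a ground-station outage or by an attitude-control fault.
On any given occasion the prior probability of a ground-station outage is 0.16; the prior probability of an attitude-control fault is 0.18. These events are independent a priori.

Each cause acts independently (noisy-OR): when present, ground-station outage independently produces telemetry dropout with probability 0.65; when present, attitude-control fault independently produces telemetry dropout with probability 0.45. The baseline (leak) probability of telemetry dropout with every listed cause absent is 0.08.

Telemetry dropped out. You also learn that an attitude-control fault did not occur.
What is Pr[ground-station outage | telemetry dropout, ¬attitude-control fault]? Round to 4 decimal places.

Under noisy-OR, P(telemetry dropout | causes) = 1 − (1−0.08)·∏(1−qᵢ) over the active causes.
Numerator (weight on configurations with ground-station outage): 0.678·0.16 = 0.108480
Denominator P(telemetry dropout | ¬attitude-control fault): 0.08·0.84 + 0.678·0.16 = 0.175680
Posterior = 0.108480 / 0.175680 ≈ 0.6175

Pr[ground-station outage | telemetry dropout, ¬attitude-control fault] ≈ 0.6175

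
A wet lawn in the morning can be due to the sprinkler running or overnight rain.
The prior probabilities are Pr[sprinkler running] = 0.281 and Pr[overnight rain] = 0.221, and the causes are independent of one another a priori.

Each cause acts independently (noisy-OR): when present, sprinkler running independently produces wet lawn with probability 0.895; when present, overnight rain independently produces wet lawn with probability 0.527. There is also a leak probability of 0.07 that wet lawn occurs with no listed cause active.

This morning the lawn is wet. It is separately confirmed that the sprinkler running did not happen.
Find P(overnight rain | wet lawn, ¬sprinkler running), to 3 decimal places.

Under noisy-OR, P(wet lawn | causes) = 1 − (1−0.07)·∏(1−qᵢ) over the active causes.
P(wet lawn | ¬sprinkler running) = 0.07×0.779 + 0.56011×0.221 = 0.054530 + 0.123784 = 0.178314
Of this, 0.123784 comes from 0.56011×0.221 (the overnight rain=true cases).
P(overnight rain | wet lawn, ¬sprinkler running) = 0.123784 / 0.178314 ≈ 0.694

P(overnight rain | wet lawn, ¬sprinkler running) ≈ 0.694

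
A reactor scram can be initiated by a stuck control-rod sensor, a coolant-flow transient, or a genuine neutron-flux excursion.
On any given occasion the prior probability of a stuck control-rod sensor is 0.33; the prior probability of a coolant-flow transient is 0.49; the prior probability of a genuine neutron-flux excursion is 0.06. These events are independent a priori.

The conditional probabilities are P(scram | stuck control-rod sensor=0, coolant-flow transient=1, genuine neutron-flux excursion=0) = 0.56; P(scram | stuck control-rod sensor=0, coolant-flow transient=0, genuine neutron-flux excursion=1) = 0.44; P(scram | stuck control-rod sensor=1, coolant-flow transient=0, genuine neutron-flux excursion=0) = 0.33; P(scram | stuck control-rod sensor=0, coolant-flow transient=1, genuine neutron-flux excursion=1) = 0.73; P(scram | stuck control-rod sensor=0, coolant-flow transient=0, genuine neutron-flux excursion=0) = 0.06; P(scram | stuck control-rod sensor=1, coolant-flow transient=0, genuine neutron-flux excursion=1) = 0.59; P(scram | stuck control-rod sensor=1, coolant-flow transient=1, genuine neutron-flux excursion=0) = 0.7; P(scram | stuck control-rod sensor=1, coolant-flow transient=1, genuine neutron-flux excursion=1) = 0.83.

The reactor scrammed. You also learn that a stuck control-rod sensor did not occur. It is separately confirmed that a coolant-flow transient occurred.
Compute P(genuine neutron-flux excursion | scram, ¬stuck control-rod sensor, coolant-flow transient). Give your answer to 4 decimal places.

P(genuine neutron-flux excursion | scram, ¬stuck control-rod sensor, coolant-flow transient) ≈ 0.0768

P(scram | ¬stuck control-rod sensor, coolant-flow transient) = 0.56*0.94 + 0.73*0.06 = 0.526400 + 0.043800 = 0.570200
Of this, 0.043800 comes from 0.73*0.06 (the genuine neutron-flux excursion=true cases).
P(genuine neutron-flux excursion | scram, ¬stuck control-rod sensor, coolant-flow transient) = 0.043800 / 0.570200 ≈ 0.0768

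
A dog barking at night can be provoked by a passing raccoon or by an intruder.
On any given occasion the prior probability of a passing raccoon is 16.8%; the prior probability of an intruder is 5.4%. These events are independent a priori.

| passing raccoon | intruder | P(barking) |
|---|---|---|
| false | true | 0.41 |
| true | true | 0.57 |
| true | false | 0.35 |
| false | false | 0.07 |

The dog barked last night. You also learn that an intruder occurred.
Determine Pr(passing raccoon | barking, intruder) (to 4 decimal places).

Pr(passing raccoon | barking, intruder) ≈ 0.2192

Weight on passing raccoon=true, given the evidence: 0.57×0.168 = 0.095760
Normalizer over all consistent configurations: 0.41×0.832 + 0.57×0.168 = 0.436880
P(passing raccoon | barking, intruder) = 0.095760/0.436880 ≈ 0.2192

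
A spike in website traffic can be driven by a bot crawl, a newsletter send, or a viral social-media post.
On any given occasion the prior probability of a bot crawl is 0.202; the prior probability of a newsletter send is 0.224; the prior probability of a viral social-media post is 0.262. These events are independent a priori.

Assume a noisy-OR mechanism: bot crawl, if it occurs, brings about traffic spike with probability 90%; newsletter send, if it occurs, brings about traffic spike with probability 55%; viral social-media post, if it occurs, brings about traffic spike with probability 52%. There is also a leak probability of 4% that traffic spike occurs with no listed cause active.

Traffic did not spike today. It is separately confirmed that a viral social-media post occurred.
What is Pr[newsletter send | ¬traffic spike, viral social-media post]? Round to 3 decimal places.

Pr[newsletter send | ¬traffic spike, viral social-media post] ≈ 0.115

Under noisy-OR, P(traffic spike | causes) = 1 − (1−0.04)·∏(1−qᵢ) over the active causes.
P(¬traffic spike | viral social-media post) = 0.4608*0.798*0.776 + 0.20736*0.798*0.224 + 0.04608*0.202*0.776 + 0.020736*0.202*0.224 = 0.285349 + 0.037066 + 0.007223 + 0.000938 = 0.330576
Of this, 0.038004 comes from 0.037066 + 0.000938 (the newsletter send=true cases).
P(newsletter send | ¬traffic spike, viral social-media post) = 0.038004 / 0.330576 ≈ 0.115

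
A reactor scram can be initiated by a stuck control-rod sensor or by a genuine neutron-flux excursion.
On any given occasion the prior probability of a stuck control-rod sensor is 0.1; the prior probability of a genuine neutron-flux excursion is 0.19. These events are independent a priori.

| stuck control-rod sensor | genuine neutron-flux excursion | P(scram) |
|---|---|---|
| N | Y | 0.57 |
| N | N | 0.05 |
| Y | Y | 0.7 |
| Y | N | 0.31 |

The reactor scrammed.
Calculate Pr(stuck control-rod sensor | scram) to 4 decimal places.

Numerator (weight on configurations with stuck control-rod sensor): 0.025110 + 0.013300 = 0.038410
The normalizing constant is 0.05*0.9*0.81 + 0.57*0.9*0.19 + 0.31*0.1*0.81 + 0.7*0.1*0.19 = 0.172330
P(stuck control-rod sensor | scram) = 0.038410/0.172330 ≈ 0.2229

Pr(stuck control-rod sensor | scram) ≈ 0.2229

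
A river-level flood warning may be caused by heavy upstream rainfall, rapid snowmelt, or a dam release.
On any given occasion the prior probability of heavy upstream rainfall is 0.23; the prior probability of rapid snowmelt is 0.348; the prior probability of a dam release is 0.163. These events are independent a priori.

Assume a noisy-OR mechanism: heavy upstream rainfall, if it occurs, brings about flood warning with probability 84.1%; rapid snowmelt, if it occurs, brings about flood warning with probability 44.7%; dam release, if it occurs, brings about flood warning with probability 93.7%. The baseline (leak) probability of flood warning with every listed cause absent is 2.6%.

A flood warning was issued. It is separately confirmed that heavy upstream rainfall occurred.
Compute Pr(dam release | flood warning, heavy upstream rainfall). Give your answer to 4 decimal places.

Pr(dam release | flood warning, heavy upstream rainfall) ≈ 0.1818

Under noisy-OR, P(flood warning | causes) = 1 − (1−0.026)·∏(1−qᵢ) over the active causes.
Numerator (weight on configurations with dam release): 0.105239 + 0.056418 = 0.161657
Normalizer over all consistent configurations: 0.845134*0.652*0.837 + 0.990243*0.652*0.163 + 0.914359*0.348*0.837 + 0.994605*0.348*0.163 = 0.889198
Posterior = 0.161657 / 0.889198 ≈ 0.1818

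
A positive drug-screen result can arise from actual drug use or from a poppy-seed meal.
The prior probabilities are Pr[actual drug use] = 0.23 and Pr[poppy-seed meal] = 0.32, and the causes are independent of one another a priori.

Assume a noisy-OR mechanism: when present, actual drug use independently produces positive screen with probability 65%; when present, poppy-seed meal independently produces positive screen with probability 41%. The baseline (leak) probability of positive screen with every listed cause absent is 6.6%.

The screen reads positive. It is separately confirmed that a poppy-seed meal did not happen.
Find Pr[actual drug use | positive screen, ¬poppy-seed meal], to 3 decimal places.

Pr[actual drug use | positive screen, ¬poppy-seed meal] ≈ 0.753

Under noisy-OR, P(positive screen | causes) = 1 − (1−0.066)·∏(1−qᵢ) over the active causes.
Enumerate both values of actual drug use and weight by the priors:
  P(positive screen | ¬poppy-seed meal) = 0.066·0.77 + 0.6731·0.23
        = 0.050820 + 0.154813 = 0.205633
Configurations with actual drug use contribute 0.154813, so
  P(actual drug use | positive screen, ¬poppy-seed meal) = 0.154813 / 0.205633 ≈ 0.753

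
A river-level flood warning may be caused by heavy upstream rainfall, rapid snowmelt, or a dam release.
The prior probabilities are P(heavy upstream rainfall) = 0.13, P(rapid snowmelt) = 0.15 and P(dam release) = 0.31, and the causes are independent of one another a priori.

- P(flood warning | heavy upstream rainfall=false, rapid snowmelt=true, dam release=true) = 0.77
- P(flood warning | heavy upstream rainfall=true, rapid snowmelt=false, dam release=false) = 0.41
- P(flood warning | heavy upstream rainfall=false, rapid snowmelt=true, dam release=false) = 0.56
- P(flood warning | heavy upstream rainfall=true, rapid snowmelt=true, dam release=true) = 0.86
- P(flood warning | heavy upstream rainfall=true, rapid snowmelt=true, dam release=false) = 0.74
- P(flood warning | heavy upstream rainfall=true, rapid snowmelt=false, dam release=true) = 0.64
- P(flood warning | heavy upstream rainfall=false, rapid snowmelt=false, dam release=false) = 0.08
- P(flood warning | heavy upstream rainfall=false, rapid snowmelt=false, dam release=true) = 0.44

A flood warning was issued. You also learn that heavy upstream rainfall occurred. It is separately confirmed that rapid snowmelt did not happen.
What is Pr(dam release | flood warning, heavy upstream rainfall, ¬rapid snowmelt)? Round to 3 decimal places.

Weight on dam release=true, given the evidence: 0.64×0.31 = 0.198400
Denominator P(flood warning | heavy upstream rainfall, ¬rapid snowmelt): 0.41×0.69 + 0.64×0.31 = 0.481300
Posterior = 0.198400 / 0.481300 ≈ 0.412

Pr(dam release | flood warning, heavy upstream rainfall, ¬rapid snowmelt) ≈ 0.412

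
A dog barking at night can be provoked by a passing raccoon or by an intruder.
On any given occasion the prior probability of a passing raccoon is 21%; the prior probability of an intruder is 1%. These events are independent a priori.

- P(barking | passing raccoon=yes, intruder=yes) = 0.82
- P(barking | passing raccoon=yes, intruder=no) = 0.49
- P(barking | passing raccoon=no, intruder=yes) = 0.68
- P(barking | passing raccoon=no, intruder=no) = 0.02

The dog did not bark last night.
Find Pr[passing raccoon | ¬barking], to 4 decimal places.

Pr[passing raccoon | ¬barking] ≈ 0.1216

Numerator (weight on configurations with passing raccoon): 0.106029 + 0.000378 = 0.106407
Normalizer over all consistent configurations: 0.98*0.79*0.99 + 0.32*0.79*0.01 + 0.51*0.21*0.99 + 0.18*0.21*0.01 = 0.875393
Posterior = 0.106407 / 0.875393 ≈ 0.1216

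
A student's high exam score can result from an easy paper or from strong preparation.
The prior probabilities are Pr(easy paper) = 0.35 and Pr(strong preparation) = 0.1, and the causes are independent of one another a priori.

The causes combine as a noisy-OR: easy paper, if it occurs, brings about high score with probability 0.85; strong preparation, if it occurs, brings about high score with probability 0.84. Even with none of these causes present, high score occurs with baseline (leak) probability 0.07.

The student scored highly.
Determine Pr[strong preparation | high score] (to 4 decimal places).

Under noisy-OR, P(high score | causes) = 1 − (1−0.07)·∏(1−qᵢ) over the active causes.
Weight on strong preparation=true, given the evidence: 0.055328 + 0.034219 = 0.089547
Normalizer over all consistent configurations: 0.07·0.65·0.9 + 0.8512·0.65·0.1 + 0.8605·0.35·0.9 + 0.97768·0.35·0.1 = 0.401555
P(strong preparation | high score) = 0.089547/0.401555 ≈ 0.2230

Pr[strong preparation | high score] ≈ 0.2230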